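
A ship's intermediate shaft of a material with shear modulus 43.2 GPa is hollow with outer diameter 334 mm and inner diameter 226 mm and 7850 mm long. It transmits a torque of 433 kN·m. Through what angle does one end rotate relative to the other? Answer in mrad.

81.5 mrad

J = π(d_o⁴ − d_i⁴)/32 = π(0.334⁴ − 0.226⁴)/32 = 9.656×10^-4 m⁴.
θ = T·L/(G·J) = 433000 × 7.85 / (43.2×10⁹ × 9.656×10^-4) = 0.08148 rad.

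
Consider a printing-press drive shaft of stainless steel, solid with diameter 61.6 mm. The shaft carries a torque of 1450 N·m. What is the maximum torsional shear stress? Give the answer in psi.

4580 psi

J = πd⁴/32 = π(0.0616)⁴/32 = 1.414×10^-6 m⁴.
τ_max = T·r/J = 1450 × 0.0308 / 1.414×10^-6 = 3.159×10^7 Pa.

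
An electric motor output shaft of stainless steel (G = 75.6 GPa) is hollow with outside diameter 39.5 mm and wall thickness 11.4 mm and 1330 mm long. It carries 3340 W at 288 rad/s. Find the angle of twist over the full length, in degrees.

ω = 288 rad/s, so T = P/ω = 3340 / 288.0 = 11.60 N·m.
J = π(d_o⁴ − d_i⁴)/32 = π(0.0395⁴ − 0.0167⁴)/32 = 2.314×10^-7 m⁴.
θ = T·L/(G·J) = 11.60 × 1.33 / (75.6×10⁹ × 2.314×10^-7) = 8.819×10^-4 rad.

0.0505°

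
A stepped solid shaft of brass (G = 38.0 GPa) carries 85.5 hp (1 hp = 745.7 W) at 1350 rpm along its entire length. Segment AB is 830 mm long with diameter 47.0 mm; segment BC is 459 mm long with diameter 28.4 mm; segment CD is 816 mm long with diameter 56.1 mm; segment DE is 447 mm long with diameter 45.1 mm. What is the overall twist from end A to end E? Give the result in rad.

ω = 2π·1350/60 = 141.4 rad/s, so T = P/ω = 85.5×745.7 / 141.4 = 451.0 N·m.
J_AB = π(0.0470)⁴/32 = 4.79×10^-7 m⁴; J_BC = π(0.0284)⁴/32 = 6.39×10^-8 m⁴; J_CD = π(0.0561)⁴/32 = 9.72×10^-7 m⁴; J_DE = π(0.0451)⁴/32 = 4.06×10^-7 m⁴.
θ = (T/G)·Σ L_i/J_i = (451.0/38.0×10⁹)·(0.830/4.79×10^-7 + 0.459/6.39×10^-8 + 0.816/9.72×10^-7 + 0.447/4.06×10^-7) = 0.1289 rad.

0.129 rad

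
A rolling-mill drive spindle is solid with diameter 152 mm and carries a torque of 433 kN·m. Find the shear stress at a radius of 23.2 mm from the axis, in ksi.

27.8 ksi

J = πd⁴/32 = π(0.152)⁴/32 = 5.241×10^-5 m⁴.
Shear stress varies linearly with radius: τ = T·r/J = 433000 × 0.0232 / 5.241×10^-5 = 1.917×10^8 Pa.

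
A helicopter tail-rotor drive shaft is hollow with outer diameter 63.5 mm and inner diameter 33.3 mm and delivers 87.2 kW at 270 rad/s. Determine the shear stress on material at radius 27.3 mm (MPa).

ω = 270 rad/s, so T = P/ω = 87.2×10³ / 270.0 = 323.0 N·m.
J = π(d_o⁴ − d_i⁴)/32 = π(0.0635⁴ − 0.0333⁴)/32 = 1.476×10^-6 m⁴.
Shear stress varies linearly with radius: τ = T·r/J = 323.0 × 0.0273 / 1.476×10^-6 = 5.975×10^6 Pa.

5.98 MPa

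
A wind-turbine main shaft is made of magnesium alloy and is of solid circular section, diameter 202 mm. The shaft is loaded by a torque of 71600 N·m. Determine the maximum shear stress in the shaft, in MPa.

J = πd⁴/32 = π(0.202)⁴/32 = 1.635×10^-4 m⁴.
τ_max = T·r/J = 71600 × 0.101 / 1.635×10^-4 = 4.424×10^7 Pa.

44.2 MPa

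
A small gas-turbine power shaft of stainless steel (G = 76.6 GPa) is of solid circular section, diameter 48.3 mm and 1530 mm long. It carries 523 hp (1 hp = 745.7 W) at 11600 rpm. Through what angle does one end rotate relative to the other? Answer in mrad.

ω = 2π·11600/60 = 1215 rad/s, so T = P/ω = 523×745.7 / 1215 = 321.1 N·m.
J = πd⁴/32 = π(0.0483)⁴/32 = 5.343×10^-7 m⁴.
θ = T·L/(G·J) = 321.1 × 1.53 / (76.6×10⁹ × 5.343×10^-7) = 0.01200 rad.

12.0 mrad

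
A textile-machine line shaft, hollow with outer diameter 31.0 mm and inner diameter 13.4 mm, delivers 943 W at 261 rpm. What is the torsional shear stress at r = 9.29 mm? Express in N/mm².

3.66 N/mm²

ω = 2π·261/60 = 27.33 rad/s, so T = P/ω = 943 / 27.33 = 34.50 N·m.
J = π(d_o⁴ − d_i⁴)/32 = π(0.0310⁴ − 0.0134⁴)/32 = 8.750×10^-8 m⁴.
Shear stress varies linearly with radius: τ = T·r/J = 34.50 × 0.00929 / 8.750×10^-8 = 3.663×10^6 Pa.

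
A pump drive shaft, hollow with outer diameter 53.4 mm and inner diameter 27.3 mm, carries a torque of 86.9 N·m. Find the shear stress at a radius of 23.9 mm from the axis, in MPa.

J = π(d_o⁴ − d_i⁴)/32 = π(0.0534⁴ − 0.0273⁴)/32 = 7.438×10^-7 m⁴.
Shear stress varies linearly with radius: τ = T·r/J = 86.90 × 0.0239 / 7.438×10^-7 = 2.792×10^6 Pa.

2.79 MPa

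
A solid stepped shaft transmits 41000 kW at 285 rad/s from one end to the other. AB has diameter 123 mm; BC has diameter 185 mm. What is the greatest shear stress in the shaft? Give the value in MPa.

394 MPa

ω = 285 rad/s, so T = P/ω = 41000×10³ / 285.0 = 143900 N·m.
Under the same torque, τ_max = 16T/(πd³) is largest where d is smallest — segment AB (d = 123 mm).
τ_max = 16·143900/(π·(0.123)³) = 3.937×10^8 Pa.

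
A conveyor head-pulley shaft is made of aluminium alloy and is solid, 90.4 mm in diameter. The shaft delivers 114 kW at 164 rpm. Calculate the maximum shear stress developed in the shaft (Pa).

4.58e7 Pa

ω = 2π·164/60 = 17.17 rad/s, so T = P/ω = 114×10³ / 17.17 = 6638 N·m.
J = πd⁴/32 = π(0.0904)⁴/32 = 6.557×10^-6 m⁴.
τ_max = T·r/J = 6638 × 0.0452 / 6.557×10^-6 = 4.576×10^7 Pa.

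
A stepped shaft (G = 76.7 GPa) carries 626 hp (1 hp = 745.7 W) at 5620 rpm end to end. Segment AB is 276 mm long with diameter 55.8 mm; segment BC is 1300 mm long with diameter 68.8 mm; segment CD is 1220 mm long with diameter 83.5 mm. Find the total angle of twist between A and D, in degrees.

0.673°

ω = 2π·5620/60 = 588.5 rad/s, so T = P/ω = 626×745.7 / 588.5 = 793.2 N·m.
J_AB = π(0.0558)⁴/32 = 9.52×10^-7 m⁴; J_BC = π(0.0688)⁴/32 = 2.20×10^-6 m⁴; J_CD = π(0.0835)⁴/32 = 4.77×10^-6 m⁴.
θ = (T/G)·Σ L_i/J_i = (793.2/76.7×10⁹)·(0.276/9.52×10^-7 + 1.30/2.20×10^-6 + 1.22/4.77×10^-6) = 0.01175 rad.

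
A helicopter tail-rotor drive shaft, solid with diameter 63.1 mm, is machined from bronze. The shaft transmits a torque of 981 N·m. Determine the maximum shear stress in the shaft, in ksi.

J = πd⁴/32 = π(0.0631)⁴/32 = 1.556×10^-6 m⁴.
τ_max = T·r/J = 981.0 × 0.0316 / 1.556×10^-6 = 1.989×10^7 Pa.

2.88 ksi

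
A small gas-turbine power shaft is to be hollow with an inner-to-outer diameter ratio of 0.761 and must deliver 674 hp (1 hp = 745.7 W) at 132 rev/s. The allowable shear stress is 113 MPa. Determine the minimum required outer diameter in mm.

ω = 2π·132 = 829.4 rad/s, so T = P/ω = 674×745.7 / 829.4 = 606.0 N·m.
For a hollow shaft with d_i/d_o = 0.761: τ_max = 16T/(π d_o³ (1−k⁴)), so d_o = [16T/(π τ_allow (1−k⁴))]^(1/3) = [16·606.0/(π·1.13×10^8·0.6646)]^(1/3) = 0.03451 m.

34.5 mm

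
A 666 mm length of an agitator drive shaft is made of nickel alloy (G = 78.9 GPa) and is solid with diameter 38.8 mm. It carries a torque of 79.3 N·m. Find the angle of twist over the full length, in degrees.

J = πd⁴/32 = π(0.0388)⁴/32 = 2.225×10^-7 m⁴.
θ = T·L/(G·J) = 79.30 × 0.666 / (78.9×10⁹ × 2.225×10^-7) = 3.008×10^-3 rad.

0.172°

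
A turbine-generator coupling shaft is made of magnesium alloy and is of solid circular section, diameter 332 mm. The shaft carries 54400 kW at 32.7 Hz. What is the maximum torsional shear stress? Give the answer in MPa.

36.8 MPa

ω = 2π·32.7 = 205.5 rad/s, so T = P/ω = 54400×10³ / 205.5 = 264800 N·m.
J = πd⁴/32 = π(0.332)⁴/32 = 1.193×10^-3 m⁴.
τ_max = T·r/J = 264800 × 0.166 / 1.193×10^-3 = 3.685×10^7 Pa.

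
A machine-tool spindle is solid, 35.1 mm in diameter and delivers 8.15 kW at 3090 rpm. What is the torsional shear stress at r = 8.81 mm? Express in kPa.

ω = 2π·3090/60 = 323.6 rad/s, so T = P/ω = 8.15×10³ / 323.6 = 25.19 N·m.
J = πd⁴/32 = π(0.0351)⁴/32 = 1.490×10^-7 m⁴.
Shear stress varies linearly with radius: τ = T·r/J = 25.19 × 0.00881 / 1.490×10^-7 = 1.489×10^6 Pa.

1490 kPa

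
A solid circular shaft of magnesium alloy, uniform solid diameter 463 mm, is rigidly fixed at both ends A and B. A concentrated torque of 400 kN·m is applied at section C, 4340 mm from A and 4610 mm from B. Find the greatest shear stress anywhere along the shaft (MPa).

10.6 MPa

With uniform GJ and both ends fixed, compatibility θ_AC = θ_CB gives T_A·a = T_B·b, together with T_A + T_B = T₀.
T_A = T₀·b/(a+b) = 400000·4610/8950 = 206000 N·m; T_B = 194000 N·m.
τ in each portion: τ_AC = 1.06×10^7 Pa, τ_CB = 9.95×10^6 Pa; maximum is in AC.
τ_max = T_AC·r/J = 206000·0.232/4.51×10^-3 = 1.057×10^7 Pa.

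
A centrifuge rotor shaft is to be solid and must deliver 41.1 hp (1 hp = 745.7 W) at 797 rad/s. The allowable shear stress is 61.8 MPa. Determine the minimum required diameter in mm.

14.7 mm

ω = 797 rad/s, so T = P/ω = 41.1×745.7 / 797.0 = 38.45 N·m.
For a solid shaft τ_max = 16T/(πd³), so d = (16T/(π τ_allow))^(1/3) = (16·38.45/(π·6.18×10^7))^(1/3) = 0.01469 m.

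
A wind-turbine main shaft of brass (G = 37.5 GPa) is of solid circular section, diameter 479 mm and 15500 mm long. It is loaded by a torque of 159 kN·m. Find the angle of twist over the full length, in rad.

0.0127 rad

J = πd⁴/32 = π(0.479)⁴/32 = 5.168×10^-3 m⁴.
θ = T·L/(G·J) = 159000 × 15.5 / (37.5×10⁹ × 5.168×10^-3) = 0.01272 rad.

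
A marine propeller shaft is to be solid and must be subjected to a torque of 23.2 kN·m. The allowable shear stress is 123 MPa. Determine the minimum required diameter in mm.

98.7 mm

For a solid shaft τ_max = 16T/(πd³), so d = (16T/(π τ_allow))^(1/3) = (16·23200/(π·1.23×10^8))^(1/3) = 0.09867 m.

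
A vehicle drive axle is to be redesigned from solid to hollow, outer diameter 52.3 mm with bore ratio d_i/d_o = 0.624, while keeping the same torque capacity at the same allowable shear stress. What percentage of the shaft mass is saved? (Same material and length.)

31.9 %

Equal τ_max and T ⇒ the solid shaft needs d_s³ = d_o³(1−k⁴), so d_s = 52.3·(1−0.624⁴)^(1/3) = 49.51 mm.
Area ratio A_h/A_s = d_o²(1−k²)/d_s² = (1−k²)/(1−k⁴)^(2/3) = 0.6814.
Mass saving = 1 − 0.6814 = 31.9 %.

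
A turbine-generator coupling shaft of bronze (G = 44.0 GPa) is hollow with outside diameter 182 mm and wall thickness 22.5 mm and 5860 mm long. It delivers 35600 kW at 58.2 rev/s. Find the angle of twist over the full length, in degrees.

ω = 2π·58.2 = 365.7 rad/s, so T = P/ω = 35600×10³ / 365.7 = 97350 N·m.
J = π(d_o⁴ − d_i⁴)/32 = π(0.182⁴ − 0.137⁴)/32 = 7.313×10^-5 m⁴.
θ = T·L/(G·J) = 97350 × 5.86 / (44.0×10⁹ × 7.313×10^-5) = 0.1773 rad.

10.2°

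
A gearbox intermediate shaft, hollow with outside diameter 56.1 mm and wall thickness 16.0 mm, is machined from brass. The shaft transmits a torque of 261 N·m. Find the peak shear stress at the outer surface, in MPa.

7.79 MPa

J = π(d_o⁴ − d_i⁴)/32 = π(0.0561⁴ − 0.0241⁴)/32 = 9.393×10^-7 m⁴.
τ_max = T·r/J = 261.0 × 0.0281 / 9.393×10^-7 = 7.794×10^6 Pa.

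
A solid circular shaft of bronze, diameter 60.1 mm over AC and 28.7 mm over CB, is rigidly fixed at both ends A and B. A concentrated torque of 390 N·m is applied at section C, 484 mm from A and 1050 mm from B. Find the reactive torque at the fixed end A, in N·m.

381 N·m

Compatibility: T_A·a/J_AC = T_B·b/J_CB with T_A + T_B = T₀.
J_AC = 1.28×10^-6 m⁴, J_CB = 6.66×10^-8 m⁴, so T_A = T₀·(J_AC/a)/((J_AC/a)+(J_CB/b)) = 380.9 N·m, T_B = 9.130 N·m.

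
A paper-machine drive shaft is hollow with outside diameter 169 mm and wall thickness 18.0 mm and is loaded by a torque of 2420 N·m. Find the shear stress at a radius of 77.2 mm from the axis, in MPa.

J = π(d_o⁴ − d_i⁴)/32 = π(0.169⁴ − 0.133⁴)/32 = 4.937×10^-5 m⁴.
Shear stress varies linearly with radius: τ = T·r/J = 2420 × 0.0772 / 4.937×10^-5 = 3.785×10^6 Pa.

3.78 MPa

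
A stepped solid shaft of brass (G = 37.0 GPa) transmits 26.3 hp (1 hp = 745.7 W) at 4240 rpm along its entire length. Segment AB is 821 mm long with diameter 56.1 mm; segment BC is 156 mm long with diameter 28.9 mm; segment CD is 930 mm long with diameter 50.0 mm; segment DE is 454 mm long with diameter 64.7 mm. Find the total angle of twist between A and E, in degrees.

0.335°

ω = 2π·4240/60 = 444.0 rad/s, so T = P/ω = 26.3×745.7 / 444.0 = 44.17 N·m.
J_AB = π(0.0561)⁴/32 = 9.72×10^-7 m⁴; J_BC = π(0.0289)⁴/32 = 6.85×10^-8 m⁴; J_CD = π(0.0500)⁴/32 = 6.14×10^-7 m⁴; J_DE = π(0.0647)⁴/32 = 1.72×10^-6 m⁴.
θ = (T/G)·Σ L_i/J_i = (44.17/37.0×10⁹)·(0.821/9.72×10^-7 + 0.156/6.85×10^-8 + 0.930/6.14×10^-7 + 0.454/1.72×10^-6) = 5.852×10^-3 rad.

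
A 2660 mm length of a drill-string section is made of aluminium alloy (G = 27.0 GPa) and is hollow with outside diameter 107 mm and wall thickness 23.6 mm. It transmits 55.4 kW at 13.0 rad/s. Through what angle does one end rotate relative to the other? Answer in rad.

ω = 13.0 rad/s, so T = P/ω = 55.4×10³ / 13.00 = 4262 N·m.
J = π(d_o⁴ − d_i⁴)/32 = π(0.107⁴ − 0.0598⁴)/32 = 1.161×10^-5 m⁴.
θ = T·L/(G·J) = 4262 × 2.66 / (27.0×10⁹ × 1.161×10^-5) = 0.03615 rad.

0.0362 rad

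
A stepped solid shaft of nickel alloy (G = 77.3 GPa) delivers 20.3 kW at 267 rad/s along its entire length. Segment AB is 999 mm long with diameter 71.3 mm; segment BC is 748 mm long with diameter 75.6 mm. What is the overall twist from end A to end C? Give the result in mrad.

0.617 mrad

ω = 267 rad/s, so T = P/ω = 20.3×10³ / 267.0 = 76.03 N·m.
J_AB = π(0.0713)⁴/32 = 2.54×10^-6 m⁴; J_BC = π(0.0756)⁴/32 = 3.21×10^-6 m⁴.
θ = (T/G)·Σ L_i/J_i = (76.03/77.3×10⁹)·(0.999/2.54×10^-6 + 0.748/3.21×10^-6) = 6.167×10^-4 rad.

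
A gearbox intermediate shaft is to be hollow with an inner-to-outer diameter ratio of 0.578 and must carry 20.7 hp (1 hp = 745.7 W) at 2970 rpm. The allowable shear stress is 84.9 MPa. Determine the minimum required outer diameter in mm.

15.0 mm

ω = 2π·2970/60 = 311.0 rad/s, so T = P/ω = 20.7×745.7 / 311.0 = 49.63 N·m.
For a hollow shaft with d_i/d_o = 0.578: τ_max = 16T/(π d_o³ (1−k⁴)), so d_o = [16T/(π τ_allow (1−k⁴))]^(1/3) = [16·49.63/(π·8.49×10^7·0.8884)]^(1/3) = 0.01496 m.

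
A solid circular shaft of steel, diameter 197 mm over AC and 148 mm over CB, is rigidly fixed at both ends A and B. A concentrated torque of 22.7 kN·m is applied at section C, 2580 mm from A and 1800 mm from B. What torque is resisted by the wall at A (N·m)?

Compatibility: T_A·a/J_AC = T_B·b/J_CB with T_A + T_B = T₀.
J_AC = 1.48×10^-4 m⁴, J_CB = 4.71×10^-5 m⁴, so T_A = T₀·(J_AC/a)/((J_AC/a)+(J_CB/b)) = 15580 N·m, T_B = 7116 N·m.

15600 N·m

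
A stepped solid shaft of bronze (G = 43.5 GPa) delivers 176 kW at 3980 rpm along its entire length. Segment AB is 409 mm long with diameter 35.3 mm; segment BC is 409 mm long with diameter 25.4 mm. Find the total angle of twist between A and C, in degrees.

ω = 2π·3980/60 = 416.8 rad/s, so T = P/ω = 176×10³ / 416.8 = 422.3 N·m.
J_AB = π(0.0353)⁴/32 = 1.52×10^-7 m⁴; J_BC = π(0.0254)⁴/32 = 4.09×10^-8 m⁴.
θ = (T/G)·Σ L_i/J_i = (422.3/43.5×10⁹)·(0.409/1.52×10^-7 + 0.409/4.09×10^-8) = 0.1232 rad.

7.06°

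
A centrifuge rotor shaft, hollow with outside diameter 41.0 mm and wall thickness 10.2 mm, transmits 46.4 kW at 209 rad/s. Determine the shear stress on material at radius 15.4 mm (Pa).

1.32e7 Pa

ω = 209 rad/s, so T = P/ω = 46.4×10³ / 209.0 = 222.0 N·m.
J = π(d_o⁴ − d_i⁴)/32 = π(0.0410⁴ − 0.0206⁴)/32 = 2.597×10^-7 m⁴.
Shear stress varies linearly with radius: τ = T·r/J = 222.0 × 0.0154 / 2.597×10^-7 = 1.316×10^7 Pa.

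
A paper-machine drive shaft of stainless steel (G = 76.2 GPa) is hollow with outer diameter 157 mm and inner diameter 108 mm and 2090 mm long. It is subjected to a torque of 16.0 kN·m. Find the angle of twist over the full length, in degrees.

0.543°

J = π(d_o⁴ − d_i⁴)/32 = π(0.157⁴ − 0.108⁴)/32 = 4.629×10^-5 m⁴.
θ = T·L/(G·J) = 16000 × 2.09 / (76.2×10⁹ × 4.629×10^-5) = 9.480×10^-3 rad.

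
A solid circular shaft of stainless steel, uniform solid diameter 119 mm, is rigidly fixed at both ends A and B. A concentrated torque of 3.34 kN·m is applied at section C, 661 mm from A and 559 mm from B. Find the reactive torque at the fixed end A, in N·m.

1530 N·m

With uniform GJ and both ends fixed, compatibility θ_AC = θ_CB gives T_A·a = T_B·b, together with T_A + T_B = T₀.
T_A = T₀·b/(a+b) = 3340·559/1220 = 1530 N·m; T_B = 1810 N·m.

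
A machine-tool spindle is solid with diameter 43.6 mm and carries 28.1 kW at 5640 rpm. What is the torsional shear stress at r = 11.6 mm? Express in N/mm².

ω = 2π·5640/60 = 590.6 rad/s, so T = P/ω = 28.1×10³ / 590.6 = 47.58 N·m.
J = πd⁴/32 = π(0.0436)⁴/32 = 3.548×10^-7 m⁴.
Shear stress varies linearly with radius: τ = T·r/J = 47.58 × 0.0116 / 3.548×10^-7 = 1.556×10^6 Pa.

1.56 N/mm²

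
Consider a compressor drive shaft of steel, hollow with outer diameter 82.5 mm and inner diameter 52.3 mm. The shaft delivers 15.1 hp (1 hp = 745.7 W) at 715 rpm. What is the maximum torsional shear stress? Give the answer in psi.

236 psi

ω = 2π·715/60 = 74.87 rad/s, so T = P/ω = 15.1×745.7 / 74.87 = 150.4 N·m.
J = π(d_o⁴ − d_i⁴)/32 = π(0.0825⁴ − 0.0523⁴)/32 = 3.813×10^-6 m⁴.
τ_max = T·r/J = 150.4 × 0.0413 / 3.813×10^-6 = 1.627×10^6 Pa.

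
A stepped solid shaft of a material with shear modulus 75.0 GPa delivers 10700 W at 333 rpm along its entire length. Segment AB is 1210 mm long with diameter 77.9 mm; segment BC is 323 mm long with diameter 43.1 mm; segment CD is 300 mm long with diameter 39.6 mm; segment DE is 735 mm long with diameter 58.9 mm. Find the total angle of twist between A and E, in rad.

ω = 2π·333/60 = 34.87 rad/s, so T = P/ω = 10700 / 34.87 = 306.8 N·m.
J_AB = π(0.0779)⁴/32 = 3.62×10^-6 m⁴; J_BC = π(0.0431)⁴/32 = 3.39×10^-7 m⁴; J_CD = π(0.0396)⁴/32 = 2.41×10^-7 m⁴; J_DE = π(0.0589)⁴/32 = 1.18×10^-6 m⁴.
θ = (T/G)·Σ L_i/J_i = (306.8/75.0×10⁹)·(1.21/3.62×10^-6 + 0.323/3.39×10^-7 + 0.300/2.41×10^-7 + 0.735/1.18×10^-6) = 0.01290 rad.

0.0129 rad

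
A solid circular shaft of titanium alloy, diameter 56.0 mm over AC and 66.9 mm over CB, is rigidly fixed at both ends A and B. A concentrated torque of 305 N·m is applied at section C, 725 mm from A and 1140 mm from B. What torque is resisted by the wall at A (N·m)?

Compatibility: T_A·a/J_AC = T_B·b/J_CB with T_A + T_B = T₀.
J_AC = 9.65×10^-7 m⁴, J_CB = 1.97×10^-6 m⁴, so T_A = T₀·(J_AC/a)/((J_AC/a)+(J_CB/b)) = 132.9 N·m, T_B = 172.1 N·m.

133 N·m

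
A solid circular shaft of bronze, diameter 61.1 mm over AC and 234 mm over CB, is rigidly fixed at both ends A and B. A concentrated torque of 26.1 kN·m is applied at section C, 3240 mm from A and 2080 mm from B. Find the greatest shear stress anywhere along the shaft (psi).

Compatibility: T_A·a/J_AC = T_B·b/J_CB with T_A + T_B = T₀.
J_AC = 1.37×10^-6 m⁴, J_CB = 2.94×10^-4 m⁴, so T_A = T₀·(J_AC/a)/((J_AC/a)+(J_CB/b)) = 77.65 N·m, T_B = 26020 N·m.
τ in each portion: τ_AC = 1.73×10^6 Pa, τ_CB = 1.03×10^7 Pa; maximum is in CB.
τ_max = T_CB·r/J = 26020·0.117/2.94×10^-4 = 1.034×10^7 Pa.

1500 psi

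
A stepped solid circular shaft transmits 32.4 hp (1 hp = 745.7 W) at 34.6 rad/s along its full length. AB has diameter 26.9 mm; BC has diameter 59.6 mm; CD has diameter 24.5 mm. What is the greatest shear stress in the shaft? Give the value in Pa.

ω = 34.6 rad/s, so T = P/ω = 32.4×745.7 / 34.60 = 698.3 N·m.
Under the same torque, τ_max = 16T/(πd³) is largest where d is smallest — segment CD (d = 24.5 mm).
τ_max = 16·698.3/(π·(0.0245)³) = 2.418×10^8 Pa.

2.42e8 Pa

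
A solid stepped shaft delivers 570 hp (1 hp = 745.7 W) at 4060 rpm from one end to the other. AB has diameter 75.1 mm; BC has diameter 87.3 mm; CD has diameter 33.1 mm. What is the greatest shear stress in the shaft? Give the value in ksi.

ω = 2π·4060/60 = 425.2 rad/s, so T = P/ω = 570×745.7 / 425.2 = 999.7 N·m.
Under the same torque, τ_max = 16T/(πd³) is largest where d is smallest — segment CD (d = 33.1 mm).
τ_max = 16·999.7/(π·(0.0331)³) = 1.404×10^8 Pa.

20.4 ksi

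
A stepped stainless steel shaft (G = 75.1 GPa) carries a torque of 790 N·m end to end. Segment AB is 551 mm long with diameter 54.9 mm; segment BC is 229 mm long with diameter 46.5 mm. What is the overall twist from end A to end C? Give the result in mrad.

11.7 mrad

J_AB = π(0.0549)⁴/32 = 8.92×10^-7 m⁴; J_BC = π(0.0465)⁴/32 = 4.59×10^-7 m⁴.
θ = (T/G)·Σ L_i/J_i = (790.0/75.1×10⁹)·(0.551/8.92×10^-7 + 0.229/4.59×10^-7) = 0.01175 rad.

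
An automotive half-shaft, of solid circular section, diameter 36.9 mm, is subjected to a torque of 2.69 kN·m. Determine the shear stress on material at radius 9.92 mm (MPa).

147 MPa

J = πd⁴/32 = π(0.0369)⁴/32 = 1.820×10^-7 m⁴.
Shear stress varies linearly with radius: τ = T·r/J = 2690 × 0.00992 / 1.820×10^-7 = 1.466×10^8 Pa.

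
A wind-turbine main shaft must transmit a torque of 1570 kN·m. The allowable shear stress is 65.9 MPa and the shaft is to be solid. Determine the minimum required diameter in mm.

For a solid shaft τ_max = 16T/(πd³), so d = (16T/(π τ_allow))^(1/3) = (16·1.570e6/(π·6.59×10^7))^(1/3) = 0.4951 m.

495 mm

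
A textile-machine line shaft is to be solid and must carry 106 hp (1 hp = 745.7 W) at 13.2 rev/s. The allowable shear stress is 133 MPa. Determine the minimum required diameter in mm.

ω = 2π·13.2 = 82.94 rad/s, so T = P/ω = 106×745.7 / 82.94 = 953.1 N·m.
For a solid shaft τ_max = 16T/(πd³), so d = (16T/(π τ_allow))^(1/3) = (16·953.1/(π·1.33×10^8))^(1/3) = 0.03317 m.

33.2 mm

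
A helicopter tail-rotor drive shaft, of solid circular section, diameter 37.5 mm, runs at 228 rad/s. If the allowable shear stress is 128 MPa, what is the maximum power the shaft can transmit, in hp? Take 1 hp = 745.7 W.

405 hp

J = πd⁴/32 = π(0.0375)⁴/32 = 1.941×10^-7 m⁴.
T_max = τ_allow·J/r = 1.28×10^8 × 1.941×10^-7 / 0.0187 = 1325 N·m.
ω = 228 rad/s, so P_max = T_max·ω = 3.022×10^5 W.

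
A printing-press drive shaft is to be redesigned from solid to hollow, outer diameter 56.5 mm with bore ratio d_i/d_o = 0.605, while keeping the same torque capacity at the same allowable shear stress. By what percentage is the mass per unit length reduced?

30.2 %

Equal τ_max and T ⇒ the solid shaft needs d_s³ = d_o³(1−k⁴), so d_s = 56.5·(1−0.605⁴)^(1/3) = 53.85 mm.
Area ratio A_h/A_s = d_o²(1−k²)/d_s² = (1−k²)/(1−k⁴)^(2/3) = 0.6978.
Mass saving = 1 − 0.6978 = 30.2 %.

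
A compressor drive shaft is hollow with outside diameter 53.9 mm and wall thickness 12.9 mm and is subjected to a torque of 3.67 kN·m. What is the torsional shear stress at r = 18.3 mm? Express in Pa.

8.75e7 Pa

J = π(d_o⁴ − d_i⁴)/32 = π(0.0539⁴ − 0.0281⁴)/32 = 7.674×10^-7 m⁴.
Shear stress varies linearly with radius: τ = T·r/J = 3670 × 0.0183 / 7.674×10^-7 = 8.752×10^7 Pa.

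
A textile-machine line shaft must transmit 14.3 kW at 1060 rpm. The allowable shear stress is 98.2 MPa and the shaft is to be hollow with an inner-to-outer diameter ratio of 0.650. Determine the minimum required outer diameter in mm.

ω = 2π·1060/60 = 111.0 rad/s, so T = P/ω = 14.3×10³ / 111.0 = 128.8 N·m.
For a hollow shaft with d_i/d_o = 0.650: τ_max = 16T/(π d_o³ (1−k⁴)), so d_o = [16T/(π τ_allow (1−k⁴))]^(1/3) = [16·128.8/(π·9.82×10^7·0.8215)]^(1/3) = 0.02011 m.

20.1 mm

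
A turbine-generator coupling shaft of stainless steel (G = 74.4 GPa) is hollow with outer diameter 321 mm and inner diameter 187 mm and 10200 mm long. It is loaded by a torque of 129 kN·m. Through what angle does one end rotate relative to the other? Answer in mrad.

19.2 mrad

J = π(d_o⁴ − d_i⁴)/32 = π(0.321⁴ − 0.187⁴)/32 = 9.223×10^-4 m⁴.
θ = T·L/(G·J) = 129000 × 10.2 / (74.4×10⁹ × 9.223×10^-4) = 0.01918 rad.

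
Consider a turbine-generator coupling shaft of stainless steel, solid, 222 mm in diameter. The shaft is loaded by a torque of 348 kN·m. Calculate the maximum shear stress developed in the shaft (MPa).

J = πd⁴/32 = π(0.222)⁴/32 = 2.385×10^-4 m⁴.
τ_max = T·r/J = 348000 × 0.111 / 2.385×10^-4 = 1.620×10^8 Pa.

162 MPa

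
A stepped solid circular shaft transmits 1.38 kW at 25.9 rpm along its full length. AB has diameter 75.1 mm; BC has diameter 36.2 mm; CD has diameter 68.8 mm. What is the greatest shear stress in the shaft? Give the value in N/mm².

ω = 2π·25.9/60 = 2.712 rad/s, so T = P/ω = 1.38×10³ / 2.712 = 508.8 N·m.
Under the same torque, τ_max = 16T/(πd³) is largest where d is smallest — segment BC (d = 36.2 mm).
τ_max = 16·508.8/(π·(0.0362)³) = 5.463×10^7 Pa.

54.6 N/mm²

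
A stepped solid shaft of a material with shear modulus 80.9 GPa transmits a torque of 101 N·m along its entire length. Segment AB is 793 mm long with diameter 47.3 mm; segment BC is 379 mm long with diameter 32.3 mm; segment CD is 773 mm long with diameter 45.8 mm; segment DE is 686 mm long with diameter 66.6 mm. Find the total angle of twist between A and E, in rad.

J_AB = π(0.0473)⁴/32 = 4.91×10^-7 m⁴; J_BC = π(0.0323)⁴/32 = 1.07×10^-7 m⁴; J_CD = π(0.0458)⁴/32 = 4.32×10^-7 m⁴; J_DE = π(0.0666)⁴/32 = 1.93×10^-6 m⁴.
θ = (T/G)·Σ L_i/J_i = (101.0/80.9×10⁹)·(0.793/4.91×10^-7 + 0.379/1.07×10^-7 + 0.773/4.32×10^-7 + 0.686/1.93×10^-6) = 9.120×10^-3 rad.

0.00912 rad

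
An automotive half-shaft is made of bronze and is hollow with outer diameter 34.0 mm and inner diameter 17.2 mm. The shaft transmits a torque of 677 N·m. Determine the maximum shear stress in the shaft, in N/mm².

J = π(d_o⁴ − d_i⁴)/32 = π(0.0340⁴ − 0.0172⁴)/32 = 1.226×10^-7 m⁴.
τ_max = T·r/J = 677.0 × 0.0170 / 1.226×10^-7 = 9.387×10^7 Pa.

93.9 N/mm²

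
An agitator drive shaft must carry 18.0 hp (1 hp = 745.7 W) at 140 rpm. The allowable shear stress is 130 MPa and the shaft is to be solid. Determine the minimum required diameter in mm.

ω = 2π·140/60 = 14.66 rad/s, so T = P/ω = 18.0×745.7 / 14.66 = 915.5 N·m.
For a solid shaft τ_max = 16T/(πd³), so d = (16T/(π τ_allow))^(1/3) = (16·915.5/(π·1.30×10^8))^(1/3) = 0.03298 m.

33.0 mm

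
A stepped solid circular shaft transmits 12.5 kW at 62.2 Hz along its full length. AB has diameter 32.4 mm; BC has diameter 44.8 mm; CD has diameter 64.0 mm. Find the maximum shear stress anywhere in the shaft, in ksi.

0.695 ksi

ω = 2π·62.2 = 390.8 rad/s, so T = P/ω = 12.5×10³ / 390.8 = 31.98 N·m.
Under the same torque, τ_max = 16T/(πd³) is largest where d is smallest — segment AB (d = 32.4 mm).
τ_max = 16·31.98/(π·(0.0324)³) = 4.789×10^6 Pa.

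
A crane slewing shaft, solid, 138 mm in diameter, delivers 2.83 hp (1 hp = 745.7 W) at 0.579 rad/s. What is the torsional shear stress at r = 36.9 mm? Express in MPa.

ω = 0.579 rad/s, so T = P/ω = 2.83×745.7 / 0.5790 = 3645 N·m.
J = πd⁴/32 = π(0.138)⁴/32 = 3.561×10^-5 m⁴.
Shear stress varies linearly with radius: τ = T·r/J = 3645 × 0.0369 / 3.561×10^-5 = 3.777×10^6 Pa.

3.78 MPa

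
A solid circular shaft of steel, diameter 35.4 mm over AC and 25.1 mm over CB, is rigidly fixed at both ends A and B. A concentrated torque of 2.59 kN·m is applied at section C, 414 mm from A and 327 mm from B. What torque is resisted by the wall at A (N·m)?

Compatibility: T_A·a/J_AC = T_B·b/J_CB with T_A + T_B = T₀.
J_AC = 1.54×10^-7 m⁴, J_CB = 3.90×10^-8 m⁴, so T_A = T₀·(J_AC/a)/((J_AC/a)+(J_CB/b)) = 1962 N·m, T_B = 627.9 N·m.

1960 N·m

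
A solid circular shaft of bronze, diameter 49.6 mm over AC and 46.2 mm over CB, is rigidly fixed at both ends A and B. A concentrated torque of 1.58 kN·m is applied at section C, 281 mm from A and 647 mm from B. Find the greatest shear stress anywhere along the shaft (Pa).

Compatibility: T_A·a/J_AC = T_B·b/J_CB with T_A + T_B = T₀.
J_AC = 5.94×10^-7 m⁴, J_CB = 4.47×10^-7 m⁴, so T_A = T₀·(J_AC/a)/((J_AC/a)+(J_CB/b)) = 1191 N·m, T_B = 389.3 N·m.
τ in each portion: τ_AC = 4.97×10^7 Pa, τ_CB = 2.01×10^7 Pa; maximum is in AC.
τ_max = T_AC·r/J = 1191·0.0248/5.94×10^-7 = 4.970×10^7 Pa.

4.97e7 Pa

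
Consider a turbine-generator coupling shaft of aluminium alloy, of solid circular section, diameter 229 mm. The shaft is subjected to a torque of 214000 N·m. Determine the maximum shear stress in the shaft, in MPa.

J = πd⁴/32 = π(0.229)⁴/32 = 2.700×10^-4 m⁴.
τ_max = T·r/J = 214000 × 0.115 / 2.700×10^-4 = 9.076×10^7 Pa.

90.8 MPa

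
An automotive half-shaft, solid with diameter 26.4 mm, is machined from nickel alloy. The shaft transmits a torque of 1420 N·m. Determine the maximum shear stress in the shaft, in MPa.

J = πd⁴/32 = π(0.0264)⁴/32 = 4.769×10^-8 m⁴.
τ_max = T·r/J = 1420 × 0.0132 / 4.769×10^-8 = 3.930×10^8 Pa.

393 MPa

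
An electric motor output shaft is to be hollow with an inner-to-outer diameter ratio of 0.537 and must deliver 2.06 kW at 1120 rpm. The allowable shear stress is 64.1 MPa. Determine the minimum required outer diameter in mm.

11.5 mm

ω = 2π·1120/60 = 117.3 rad/s, so T = P/ω = 2.06×10³ / 117.3 = 17.56 N·m.
For a hollow shaft with d_i/d_o = 0.537: τ_max = 16T/(π d_o³ (1−k⁴)), so d_o = [16T/(π τ_allow (1−k⁴))]^(1/3) = [16·17.56/(π·6.41×10^7·0.9168)]^(1/3) = 0.01150 m.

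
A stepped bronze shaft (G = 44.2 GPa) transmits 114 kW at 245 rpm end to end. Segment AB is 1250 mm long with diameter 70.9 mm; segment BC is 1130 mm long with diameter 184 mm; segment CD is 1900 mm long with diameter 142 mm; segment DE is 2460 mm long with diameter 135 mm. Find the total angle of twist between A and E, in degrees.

ω = 2π·245/60 = 25.66 rad/s, so T = P/ω = 114×10³ / 25.66 = 4443 N·m.
J_AB = π(0.0709)⁴/32 = 2.48×10^-6 m⁴; J_BC = π(0.184)⁴/32 = 1.13×10^-4 m⁴; J_CD = π(0.142)⁴/32 = 3.99×10^-5 m⁴; J_DE = π(0.135)⁴/32 = 3.26×10^-5 m⁴.
θ = (T/G)·Σ L_i/J_i = (4443/44.2×10⁹)·(1.25/2.48×10^-6 + 1.13/1.13×10^-4 + 1.90/3.99×10^-5 + 2.46/3.26×10^-5) = 0.06403 rad.

3.67°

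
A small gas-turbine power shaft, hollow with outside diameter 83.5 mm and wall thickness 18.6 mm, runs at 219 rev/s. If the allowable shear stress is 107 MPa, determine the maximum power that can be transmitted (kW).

J = π(d_o⁴ − d_i⁴)/32 = π(0.0835⁴ − 0.0463⁴)/32 = 4.321×10^-6 m⁴.
T_max = τ_allow·J/r = 1.07×10^8 × 4.321×10^-6 / 0.0418 = 11080 N·m.
ω = 2π·219 = 1376 rad/s, so P_max = T_max·ω = 1.524×10^7 W.

15200 kW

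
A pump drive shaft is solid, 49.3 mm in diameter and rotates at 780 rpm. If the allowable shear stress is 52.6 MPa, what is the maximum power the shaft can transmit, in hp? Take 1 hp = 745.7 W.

J = πd⁴/32 = π(0.0493)⁴/32 = 5.799×10^-7 m⁴.
T_max = τ_allow·J/r = 5.26×10^7 × 5.799×10^-7 / 0.0246 = 1238 N·m.
ω = 2π·780/60 = 81.68 rad/s, so P_max = T_max·ω = 1.011×10^5 W.

136 hp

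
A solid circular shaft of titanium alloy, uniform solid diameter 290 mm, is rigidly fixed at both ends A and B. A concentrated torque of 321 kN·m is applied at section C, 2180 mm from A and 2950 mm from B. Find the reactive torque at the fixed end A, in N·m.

185000 N·m

With uniform GJ and both ends fixed, compatibility θ_AC = θ_CB gives T_A·a = T_B·b, together with T_A + T_B = T₀.
T_A = T₀·b/(a+b) = 321000·2950/5130 = 184600 N·m; T_B = 136400 N·m.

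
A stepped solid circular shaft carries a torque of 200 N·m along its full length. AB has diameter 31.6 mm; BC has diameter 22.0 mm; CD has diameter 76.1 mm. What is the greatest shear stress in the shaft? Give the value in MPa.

Under the same torque, τ_max = 16T/(πd³) is largest where d is smallest — segment BC (d = 22.0 mm).
τ_max = 16·200.0/(π·(0.0220)³) = 9.566×10^7 Pa.

95.7 MPa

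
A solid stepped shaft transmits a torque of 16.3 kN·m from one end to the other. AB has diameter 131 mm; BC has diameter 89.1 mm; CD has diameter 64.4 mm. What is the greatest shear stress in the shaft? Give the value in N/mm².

311 N/mm²

Under the same torque, τ_max = 16T/(πd³) is largest where d is smallest — segment CD (d = 64.4 mm).
τ_max = 16·16300/(π·(0.0644)³) = 3.108×10^8 Pa.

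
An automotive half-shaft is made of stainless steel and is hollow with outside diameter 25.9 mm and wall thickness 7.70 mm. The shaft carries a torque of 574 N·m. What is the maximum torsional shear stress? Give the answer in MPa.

J = π(d_o⁴ − d_i⁴)/32 = π(0.0259⁴ − 0.0105⁴)/32 = 4.298×10^-8 m⁴.
τ_max = T·r/J = 574.0 × 0.0129 / 4.298×10^-8 = 1.729×10^8 Pa.

173 MPa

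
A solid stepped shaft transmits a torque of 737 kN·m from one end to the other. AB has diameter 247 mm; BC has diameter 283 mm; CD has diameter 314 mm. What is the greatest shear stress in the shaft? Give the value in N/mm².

Under the same torque, τ_max = 16T/(πd³) is largest where d is smallest — segment AB (d = 247 mm).
τ_max = 16·737000/(π·(0.247)³) = 2.491×10^8 Pa.

249 N/mm²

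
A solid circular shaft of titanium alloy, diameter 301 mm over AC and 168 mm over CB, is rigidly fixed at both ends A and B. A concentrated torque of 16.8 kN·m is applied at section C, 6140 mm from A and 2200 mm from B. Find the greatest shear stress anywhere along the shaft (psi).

Compatibility: T_A·a/J_AC = T_B·b/J_CB with T_A + T_B = T₀.
J_AC = 8.06×10^-4 m⁴, J_CB = 7.82×10^-5 m⁴, so T_A = T₀·(J_AC/a)/((J_AC/a)+(J_CB/b)) = 13220 N·m, T_B = 3580 N·m.
τ in each portion: τ_AC = 2.47×10^6 Pa, τ_CB = 3.85×10^6 Pa; maximum is in CB.
τ_max = T_CB·r/J = 3580·0.0840/7.82×10^-5 = 3.846×10^6 Pa.

558 psi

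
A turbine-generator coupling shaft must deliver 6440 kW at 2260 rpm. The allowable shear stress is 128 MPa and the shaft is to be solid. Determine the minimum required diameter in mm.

ω = 2π·2260/60 = 236.7 rad/s, so T = P/ω = 6440×10³ / 236.7 = 27210 N·m.
For a solid shaft τ_max = 16T/(πd³), so d = (16T/(π τ_allow))^(1/3) = (16·27210/(π·1.28×10^8))^(1/3) = 0.1027 m.

103 mm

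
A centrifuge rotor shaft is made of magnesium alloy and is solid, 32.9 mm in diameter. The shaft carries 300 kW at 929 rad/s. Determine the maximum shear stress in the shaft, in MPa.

ω = 929 rad/s, so T = P/ω = 300×10³ / 929.0 = 322.9 N·m.
J = πd⁴/32 = π(0.0329)⁴/32 = 1.150×10^-7 m⁴.
τ_max = T·r/J = 322.9 × 0.0164 / 1.150×10^-7 = 4.618×10^7 Pa.

46.2 MPa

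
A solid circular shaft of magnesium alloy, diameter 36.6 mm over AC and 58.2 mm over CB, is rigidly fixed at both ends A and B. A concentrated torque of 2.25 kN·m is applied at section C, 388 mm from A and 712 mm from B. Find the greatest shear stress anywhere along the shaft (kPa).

Compatibility: T_A·a/J_AC = T_B·b/J_CB with T_A + T_B = T₀.
J_AC = 1.76×10^-7 m⁴, J_CB = 1.13×10^-6 m⁴, so T_A = T₀·(J_AC/a)/((J_AC/a)+(J_CB/b)) = 501.7 N·m, T_B = 1748 N·m.
τ in each portion: τ_AC = 5.21×10^7 Pa, τ_CB = 4.52×10^7 Pa; maximum is in AC.
τ_max = T_AC·r/J = 501.7·0.0183/1.76×10^-7 = 5.212×10^7 Pa.

52100 kPa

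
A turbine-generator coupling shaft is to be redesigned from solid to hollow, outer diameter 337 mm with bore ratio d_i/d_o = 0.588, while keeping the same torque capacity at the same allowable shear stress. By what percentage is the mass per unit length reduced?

Equal τ_max and T ⇒ the solid shaft needs d_s³ = d_o³(1−k⁴), so d_s = 337·(1−0.588⁴)^(1/3) = 323.0 mm.
Area ratio A_h/A_s = d_o²(1−k²)/d_s² = (1−k²)/(1−k⁴)^(2/3) = 0.7122.
Mass saving = 1 − 0.7122 = 28.8 %.

28.8 %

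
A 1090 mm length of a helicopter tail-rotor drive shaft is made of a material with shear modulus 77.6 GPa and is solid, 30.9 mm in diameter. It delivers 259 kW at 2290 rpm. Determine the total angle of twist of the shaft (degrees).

ω = 2π·2290/60 = 239.8 rad/s, so T = P/ω = 259×10³ / 239.8 = 1080 N·m.
J = πd⁴/32 = π(0.0309)⁴/32 = 8.950×10^-8 m⁴.
θ = T·L/(G·J) = 1080 × 1.09 / (77.6×10⁹ × 8.950×10^-8) = 0.1695 rad.

9.71°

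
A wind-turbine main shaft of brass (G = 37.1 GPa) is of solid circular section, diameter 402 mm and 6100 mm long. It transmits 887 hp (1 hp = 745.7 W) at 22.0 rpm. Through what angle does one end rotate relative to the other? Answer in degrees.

ω = 2π·22.0/60 = 2.304 rad/s, so T = P/ω = 887×745.7 / 2.304 = 287100 N·m.
J = πd⁴/32 = π(0.402)⁴/32 = 2.564×10^-3 m⁴.
θ = T·L/(G·J) = 287100 × 6.10 / (37.1×10⁹ × 2.564×10^-3) = 0.01841 rad.

1.05°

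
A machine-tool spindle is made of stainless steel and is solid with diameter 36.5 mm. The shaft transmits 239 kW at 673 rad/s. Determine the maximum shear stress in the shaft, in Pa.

3.72e7 Pa

ω = 673 rad/s, so T = P/ω = 239×10³ / 673.0 = 355.1 N·m.
J = πd⁴/32 = π(0.0365)⁴/32 = 1.742×10^-7 m⁴.
τ_max = T·r/J = 355.1 × 0.0182 / 1.742×10^-7 = 3.719×10^7 Pa.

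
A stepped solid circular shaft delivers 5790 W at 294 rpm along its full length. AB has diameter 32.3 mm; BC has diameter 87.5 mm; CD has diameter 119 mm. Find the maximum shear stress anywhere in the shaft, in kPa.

ω = 2π·294/60 = 30.79 rad/s, so T = P/ω = 5790 / 30.79 = 188.1 N·m.
Under the same torque, τ_max = 16T/(πd³) is largest where d is smallest — segment AB (d = 32.3 mm).
τ_max = 16·188.1/(π·(0.0323)³) = 2.842×10^7 Pa.

28400 kPa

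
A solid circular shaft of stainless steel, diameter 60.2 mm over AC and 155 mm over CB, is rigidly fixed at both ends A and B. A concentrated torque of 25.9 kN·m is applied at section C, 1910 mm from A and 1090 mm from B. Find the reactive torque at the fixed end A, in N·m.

Compatibility: T_A·a/J_AC = T_B·b/J_CB with T_A + T_B = T₀.
J_AC = 1.29×10^-6 m⁴, J_CB = 5.67×10^-5 m⁴, so T_A = T₀·(J_AC/a)/((J_AC/a)+(J_CB/b)) = 332.0 N·m, T_B = 25570 N·m.

332 N·m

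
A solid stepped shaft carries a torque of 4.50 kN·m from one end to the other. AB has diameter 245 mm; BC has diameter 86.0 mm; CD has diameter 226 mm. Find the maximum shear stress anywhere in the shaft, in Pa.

3.60e7 Pa

Under the same torque, τ_max = 16T/(πd³) is largest where d is smallest — segment BC (d = 86.0 mm).
τ_max = 16·4500/(π·(0.0860)³) = 3.603×10^7 Pa.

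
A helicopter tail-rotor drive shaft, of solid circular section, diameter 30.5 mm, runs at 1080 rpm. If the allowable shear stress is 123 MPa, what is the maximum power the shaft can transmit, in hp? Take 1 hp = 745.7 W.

J = πd⁴/32 = π(0.0305)⁴/32 = 8.496×10^-8 m⁴.
T_max = τ_allow·J/r = 1.23×10^8 × 8.496×10^-8 / 0.0152 = 685.2 N·m.
ω = 2π·1080/60 = 113.1 rad/s, so P_max = T_max·ω = 7.750×10^4 W.

104 hp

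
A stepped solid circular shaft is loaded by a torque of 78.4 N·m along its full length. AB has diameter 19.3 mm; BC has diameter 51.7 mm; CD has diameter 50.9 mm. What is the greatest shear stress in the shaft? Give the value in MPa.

55.5 MPa

Under the same torque, τ_max = 16T/(πd³) is largest where d is smallest — segment AB (d = 19.3 mm).
τ_max = 16·78.40/(π·(0.0193)³) = 5.554×10^7 Pa.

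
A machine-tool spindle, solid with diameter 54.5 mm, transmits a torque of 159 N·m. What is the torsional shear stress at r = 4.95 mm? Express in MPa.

J = πd⁴/32 = π(0.0545)⁴/32 = 8.661×10^-7 m⁴.
Shear stress varies linearly with radius: τ = T·r/J = 159.0 × 0.00495 / 8.661×10^-7 = 9.087×10^5 Pa.

0.909 MPa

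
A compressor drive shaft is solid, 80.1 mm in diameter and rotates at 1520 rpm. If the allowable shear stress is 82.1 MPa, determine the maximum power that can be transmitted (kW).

J = πd⁴/32 = π(0.0801)⁴/32 = 4.041×10^-6 m⁴.
T_max = τ_allow·J/r = 8.21×10^7 × 4.041×10^-6 / 0.0400 = 8285 N·m.
ω = 2π·1520/60 = 159.2 rad/s, so P_max = T_max·ω = 1.319×10^6 W.

1320 kW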